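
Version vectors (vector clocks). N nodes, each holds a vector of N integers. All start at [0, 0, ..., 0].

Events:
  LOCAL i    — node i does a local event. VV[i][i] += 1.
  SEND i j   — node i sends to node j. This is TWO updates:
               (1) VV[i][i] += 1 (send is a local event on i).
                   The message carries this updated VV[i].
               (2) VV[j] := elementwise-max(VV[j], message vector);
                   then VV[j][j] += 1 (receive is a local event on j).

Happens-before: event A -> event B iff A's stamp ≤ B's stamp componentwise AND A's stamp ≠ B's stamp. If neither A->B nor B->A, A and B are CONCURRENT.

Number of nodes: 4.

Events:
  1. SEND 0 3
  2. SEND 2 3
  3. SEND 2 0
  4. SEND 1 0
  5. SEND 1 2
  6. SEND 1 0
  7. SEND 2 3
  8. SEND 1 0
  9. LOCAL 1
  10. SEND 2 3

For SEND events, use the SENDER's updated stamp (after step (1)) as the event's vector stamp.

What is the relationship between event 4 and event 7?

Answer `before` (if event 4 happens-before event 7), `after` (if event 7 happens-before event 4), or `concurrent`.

Answer: before

Derivation:
Initial: VV[0]=[0, 0, 0, 0]
Initial: VV[1]=[0, 0, 0, 0]
Initial: VV[2]=[0, 0, 0, 0]
Initial: VV[3]=[0, 0, 0, 0]
Event 1: SEND 0->3: VV[0][0]++ -> VV[0]=[1, 0, 0, 0], msg_vec=[1, 0, 0, 0]; VV[3]=max(VV[3],msg_vec) then VV[3][3]++ -> VV[3]=[1, 0, 0, 1]
Event 2: SEND 2->3: VV[2][2]++ -> VV[2]=[0, 0, 1, 0], msg_vec=[0, 0, 1, 0]; VV[3]=max(VV[3],msg_vec) then VV[3][3]++ -> VV[3]=[1, 0, 1, 2]
Event 3: SEND 2->0: VV[2][2]++ -> VV[2]=[0, 0, 2, 0], msg_vec=[0, 0, 2, 0]; VV[0]=max(VV[0],msg_vec) then VV[0][0]++ -> VV[0]=[2, 0, 2, 0]
Event 4: SEND 1->0: VV[1][1]++ -> VV[1]=[0, 1, 0, 0], msg_vec=[0, 1, 0, 0]; VV[0]=max(VV[0],msg_vec) then VV[0][0]++ -> VV[0]=[3, 1, 2, 0]
Event 5: SEND 1->2: VV[1][1]++ -> VV[1]=[0, 2, 0, 0], msg_vec=[0, 2, 0, 0]; VV[2]=max(VV[2],msg_vec) then VV[2][2]++ -> VV[2]=[0, 2, 3, 0]
Event 6: SEND 1->0: VV[1][1]++ -> VV[1]=[0, 3, 0, 0], msg_vec=[0, 3, 0, 0]; VV[0]=max(VV[0],msg_vec) then VV[0][0]++ -> VV[0]=[4, 3, 2, 0]
Event 7: SEND 2->3: VV[2][2]++ -> VV[2]=[0, 2, 4, 0], msg_vec=[0, 2, 4, 0]; VV[3]=max(VV[3],msg_vec) then VV[3][3]++ -> VV[3]=[1, 2, 4, 3]
Event 8: SEND 1->0: VV[1][1]++ -> VV[1]=[0, 4, 0, 0], msg_vec=[0, 4, 0, 0]; VV[0]=max(VV[0],msg_vec) then VV[0][0]++ -> VV[0]=[5, 4, 2, 0]
Event 9: LOCAL 1: VV[1][1]++ -> VV[1]=[0, 5, 0, 0]
Event 10: SEND 2->3: VV[2][2]++ -> VV[2]=[0, 2, 5, 0], msg_vec=[0, 2, 5, 0]; VV[3]=max(VV[3],msg_vec) then VV[3][3]++ -> VV[3]=[1, 2, 5, 4]
Event 4 stamp: [0, 1, 0, 0]
Event 7 stamp: [0, 2, 4, 0]
[0, 1, 0, 0] <= [0, 2, 4, 0]? True
[0, 2, 4, 0] <= [0, 1, 0, 0]? False
Relation: before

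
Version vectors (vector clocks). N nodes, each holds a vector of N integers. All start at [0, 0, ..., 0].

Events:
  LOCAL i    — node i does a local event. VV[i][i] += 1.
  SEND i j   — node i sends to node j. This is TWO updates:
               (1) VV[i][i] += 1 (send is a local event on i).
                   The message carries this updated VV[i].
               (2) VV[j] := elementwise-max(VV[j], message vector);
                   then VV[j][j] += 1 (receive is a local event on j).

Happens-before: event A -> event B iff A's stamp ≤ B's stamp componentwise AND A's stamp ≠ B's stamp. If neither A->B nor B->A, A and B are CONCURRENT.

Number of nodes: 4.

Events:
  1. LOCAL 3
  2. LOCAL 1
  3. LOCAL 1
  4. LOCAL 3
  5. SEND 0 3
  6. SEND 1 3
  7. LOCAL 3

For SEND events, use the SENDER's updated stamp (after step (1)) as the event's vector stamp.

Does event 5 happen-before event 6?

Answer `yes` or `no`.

Initial: VV[0]=[0, 0, 0, 0]
Initial: VV[1]=[0, 0, 0, 0]
Initial: VV[2]=[0, 0, 0, 0]
Initial: VV[3]=[0, 0, 0, 0]
Event 1: LOCAL 3: VV[3][3]++ -> VV[3]=[0, 0, 0, 1]
Event 2: LOCAL 1: VV[1][1]++ -> VV[1]=[0, 1, 0, 0]
Event 3: LOCAL 1: VV[1][1]++ -> VV[1]=[0, 2, 0, 0]
Event 4: LOCAL 3: VV[3][3]++ -> VV[3]=[0, 0, 0, 2]
Event 5: SEND 0->3: VV[0][0]++ -> VV[0]=[1, 0, 0, 0], msg_vec=[1, 0, 0, 0]; VV[3]=max(VV[3],msg_vec) then VV[3][3]++ -> VV[3]=[1, 0, 0, 3]
Event 6: SEND 1->3: VV[1][1]++ -> VV[1]=[0, 3, 0, 0], msg_vec=[0, 3, 0, 0]; VV[3]=max(VV[3],msg_vec) then VV[3][3]++ -> VV[3]=[1, 3, 0, 4]
Event 7: LOCAL 3: VV[3][3]++ -> VV[3]=[1, 3, 0, 5]
Event 5 stamp: [1, 0, 0, 0]
Event 6 stamp: [0, 3, 0, 0]
[1, 0, 0, 0] <= [0, 3, 0, 0]? False. Equal? False. Happens-before: False

Answer: no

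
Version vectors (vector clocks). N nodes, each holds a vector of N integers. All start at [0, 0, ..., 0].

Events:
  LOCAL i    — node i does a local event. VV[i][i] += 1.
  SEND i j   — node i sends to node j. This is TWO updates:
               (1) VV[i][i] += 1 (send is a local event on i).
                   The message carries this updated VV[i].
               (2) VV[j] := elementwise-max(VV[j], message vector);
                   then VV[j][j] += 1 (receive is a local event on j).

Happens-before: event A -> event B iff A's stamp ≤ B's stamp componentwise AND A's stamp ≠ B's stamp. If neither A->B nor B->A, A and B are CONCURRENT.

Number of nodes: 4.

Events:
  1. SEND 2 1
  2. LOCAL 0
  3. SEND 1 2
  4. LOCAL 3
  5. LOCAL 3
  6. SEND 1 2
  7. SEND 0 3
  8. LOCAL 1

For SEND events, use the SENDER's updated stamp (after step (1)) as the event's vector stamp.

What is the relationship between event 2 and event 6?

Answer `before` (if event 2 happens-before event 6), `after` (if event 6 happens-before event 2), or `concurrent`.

Initial: VV[0]=[0, 0, 0, 0]
Initial: VV[1]=[0, 0, 0, 0]
Initial: VV[2]=[0, 0, 0, 0]
Initial: VV[3]=[0, 0, 0, 0]
Event 1: SEND 2->1: VV[2][2]++ -> VV[2]=[0, 0, 1, 0], msg_vec=[0, 0, 1, 0]; VV[1]=max(VV[1],msg_vec) then VV[1][1]++ -> VV[1]=[0, 1, 1, 0]
Event 2: LOCAL 0: VV[0][0]++ -> VV[0]=[1, 0, 0, 0]
Event 3: SEND 1->2: VV[1][1]++ -> VV[1]=[0, 2, 1, 0], msg_vec=[0, 2, 1, 0]; VV[2]=max(VV[2],msg_vec) then VV[2][2]++ -> VV[2]=[0, 2, 2, 0]
Event 4: LOCAL 3: VV[3][3]++ -> VV[3]=[0, 0, 0, 1]
Event 5: LOCAL 3: VV[3][3]++ -> VV[3]=[0, 0, 0, 2]
Event 6: SEND 1->2: VV[1][1]++ -> VV[1]=[0, 3, 1, 0], msg_vec=[0, 3, 1, 0]; VV[2]=max(VV[2],msg_vec) then VV[2][2]++ -> VV[2]=[0, 3, 3, 0]
Event 7: SEND 0->3: VV[0][0]++ -> VV[0]=[2, 0, 0, 0], msg_vec=[2, 0, 0, 0]; VV[3]=max(VV[3],msg_vec) then VV[3][3]++ -> VV[3]=[2, 0, 0, 3]
Event 8: LOCAL 1: VV[1][1]++ -> VV[1]=[0, 4, 1, 0]
Event 2 stamp: [1, 0, 0, 0]
Event 6 stamp: [0, 3, 1, 0]
[1, 0, 0, 0] <= [0, 3, 1, 0]? False
[0, 3, 1, 0] <= [1, 0, 0, 0]? False
Relation: concurrent

Answer: concurrent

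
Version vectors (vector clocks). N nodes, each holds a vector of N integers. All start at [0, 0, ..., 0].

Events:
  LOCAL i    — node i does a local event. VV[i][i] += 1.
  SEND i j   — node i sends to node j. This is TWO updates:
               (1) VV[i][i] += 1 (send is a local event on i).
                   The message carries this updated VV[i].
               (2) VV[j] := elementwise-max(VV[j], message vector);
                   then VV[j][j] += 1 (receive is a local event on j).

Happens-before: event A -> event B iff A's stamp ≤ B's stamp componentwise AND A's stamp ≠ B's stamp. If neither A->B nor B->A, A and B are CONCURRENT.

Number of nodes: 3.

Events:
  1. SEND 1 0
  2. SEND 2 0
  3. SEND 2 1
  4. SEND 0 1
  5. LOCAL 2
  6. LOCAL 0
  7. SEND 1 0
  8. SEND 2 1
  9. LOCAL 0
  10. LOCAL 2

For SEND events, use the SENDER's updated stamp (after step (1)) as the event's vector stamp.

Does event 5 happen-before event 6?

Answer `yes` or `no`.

Initial: VV[0]=[0, 0, 0]
Initial: VV[1]=[0, 0, 0]
Initial: VV[2]=[0, 0, 0]
Event 1: SEND 1->0: VV[1][1]++ -> VV[1]=[0, 1, 0], msg_vec=[0, 1, 0]; VV[0]=max(VV[0],msg_vec) then VV[0][0]++ -> VV[0]=[1, 1, 0]
Event 2: SEND 2->0: VV[2][2]++ -> VV[2]=[0, 0, 1], msg_vec=[0, 0, 1]; VV[0]=max(VV[0],msg_vec) then VV[0][0]++ -> VV[0]=[2, 1, 1]
Event 3: SEND 2->1: VV[2][2]++ -> VV[2]=[0, 0, 2], msg_vec=[0, 0, 2]; VV[1]=max(VV[1],msg_vec) then VV[1][1]++ -> VV[1]=[0, 2, 2]
Event 4: SEND 0->1: VV[0][0]++ -> VV[0]=[3, 1, 1], msg_vec=[3, 1, 1]; VV[1]=max(VV[1],msg_vec) then VV[1][1]++ -> VV[1]=[3, 3, 2]
Event 5: LOCAL 2: VV[2][2]++ -> VV[2]=[0, 0, 3]
Event 6: LOCAL 0: VV[0][0]++ -> VV[0]=[4, 1, 1]
Event 7: SEND 1->0: VV[1][1]++ -> VV[1]=[3, 4, 2], msg_vec=[3, 4, 2]; VV[0]=max(VV[0],msg_vec) then VV[0][0]++ -> VV[0]=[5, 4, 2]
Event 8: SEND 2->1: VV[2][2]++ -> VV[2]=[0, 0, 4], msg_vec=[0, 0, 4]; VV[1]=max(VV[1],msg_vec) then VV[1][1]++ -> VV[1]=[3, 5, 4]
Event 9: LOCAL 0: VV[0][0]++ -> VV[0]=[6, 4, 2]
Event 10: LOCAL 2: VV[2][2]++ -> VV[2]=[0, 0, 5]
Event 5 stamp: [0, 0, 3]
Event 6 stamp: [4, 1, 1]
[0, 0, 3] <= [4, 1, 1]? False. Equal? False. Happens-before: False

Answer: no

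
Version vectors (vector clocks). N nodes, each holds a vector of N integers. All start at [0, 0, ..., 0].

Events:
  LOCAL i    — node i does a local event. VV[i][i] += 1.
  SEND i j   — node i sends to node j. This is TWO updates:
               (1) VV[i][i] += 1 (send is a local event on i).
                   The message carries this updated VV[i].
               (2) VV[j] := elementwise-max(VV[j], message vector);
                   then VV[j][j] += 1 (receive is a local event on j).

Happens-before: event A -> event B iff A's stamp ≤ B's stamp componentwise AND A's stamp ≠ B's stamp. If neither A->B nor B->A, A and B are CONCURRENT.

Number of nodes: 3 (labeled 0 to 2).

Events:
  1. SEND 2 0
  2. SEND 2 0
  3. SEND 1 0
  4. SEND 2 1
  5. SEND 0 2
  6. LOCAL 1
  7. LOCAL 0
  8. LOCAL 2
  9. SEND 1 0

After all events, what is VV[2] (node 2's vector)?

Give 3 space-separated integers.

Initial: VV[0]=[0, 0, 0]
Initial: VV[1]=[0, 0, 0]
Initial: VV[2]=[0, 0, 0]
Event 1: SEND 2->0: VV[2][2]++ -> VV[2]=[0, 0, 1], msg_vec=[0, 0, 1]; VV[0]=max(VV[0],msg_vec) then VV[0][0]++ -> VV[0]=[1, 0, 1]
Event 2: SEND 2->0: VV[2][2]++ -> VV[2]=[0, 0, 2], msg_vec=[0, 0, 2]; VV[0]=max(VV[0],msg_vec) then VV[0][0]++ -> VV[0]=[2, 0, 2]
Event 3: SEND 1->0: VV[1][1]++ -> VV[1]=[0, 1, 0], msg_vec=[0, 1, 0]; VV[0]=max(VV[0],msg_vec) then VV[0][0]++ -> VV[0]=[3, 1, 2]
Event 4: SEND 2->1: VV[2][2]++ -> VV[2]=[0, 0, 3], msg_vec=[0, 0, 3]; VV[1]=max(VV[1],msg_vec) then VV[1][1]++ -> VV[1]=[0, 2, 3]
Event 5: SEND 0->2: VV[0][0]++ -> VV[0]=[4, 1, 2], msg_vec=[4, 1, 2]; VV[2]=max(VV[2],msg_vec) then VV[2][2]++ -> VV[2]=[4, 1, 4]
Event 6: LOCAL 1: VV[1][1]++ -> VV[1]=[0, 3, 3]
Event 7: LOCAL 0: VV[0][0]++ -> VV[0]=[5, 1, 2]
Event 8: LOCAL 2: VV[2][2]++ -> VV[2]=[4, 1, 5]
Event 9: SEND 1->0: VV[1][1]++ -> VV[1]=[0, 4, 3], msg_vec=[0, 4, 3]; VV[0]=max(VV[0],msg_vec) then VV[0][0]++ -> VV[0]=[6, 4, 3]
Final vectors: VV[0]=[6, 4, 3]; VV[1]=[0, 4, 3]; VV[2]=[4, 1, 5]

Answer: 4 1 5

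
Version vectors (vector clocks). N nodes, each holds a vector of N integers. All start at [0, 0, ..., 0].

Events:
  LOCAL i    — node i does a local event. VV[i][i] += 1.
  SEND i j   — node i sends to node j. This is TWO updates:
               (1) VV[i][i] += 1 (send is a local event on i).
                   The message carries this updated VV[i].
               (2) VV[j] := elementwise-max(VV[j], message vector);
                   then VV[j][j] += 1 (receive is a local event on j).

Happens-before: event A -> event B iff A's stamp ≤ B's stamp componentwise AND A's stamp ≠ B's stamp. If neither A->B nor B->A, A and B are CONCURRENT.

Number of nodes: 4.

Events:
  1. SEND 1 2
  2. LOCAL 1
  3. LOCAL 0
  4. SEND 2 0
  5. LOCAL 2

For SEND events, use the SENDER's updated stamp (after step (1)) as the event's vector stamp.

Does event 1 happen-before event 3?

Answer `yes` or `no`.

Initial: VV[0]=[0, 0, 0, 0]
Initial: VV[1]=[0, 0, 0, 0]
Initial: VV[2]=[0, 0, 0, 0]
Initial: VV[3]=[0, 0, 0, 0]
Event 1: SEND 1->2: VV[1][1]++ -> VV[1]=[0, 1, 0, 0], msg_vec=[0, 1, 0, 0]; VV[2]=max(VV[2],msg_vec) then VV[2][2]++ -> VV[2]=[0, 1, 1, 0]
Event 2: LOCAL 1: VV[1][1]++ -> VV[1]=[0, 2, 0, 0]
Event 3: LOCAL 0: VV[0][0]++ -> VV[0]=[1, 0, 0, 0]
Event 4: SEND 2->0: VV[2][2]++ -> VV[2]=[0, 1, 2, 0], msg_vec=[0, 1, 2, 0]; VV[0]=max(VV[0],msg_vec) then VV[0][0]++ -> VV[0]=[2, 1, 2, 0]
Event 5: LOCAL 2: VV[2][2]++ -> VV[2]=[0, 1, 3, 0]
Event 1 stamp: [0, 1, 0, 0]
Event 3 stamp: [1, 0, 0, 0]
[0, 1, 0, 0] <= [1, 0, 0, 0]? False. Equal? False. Happens-before: False

Answer: no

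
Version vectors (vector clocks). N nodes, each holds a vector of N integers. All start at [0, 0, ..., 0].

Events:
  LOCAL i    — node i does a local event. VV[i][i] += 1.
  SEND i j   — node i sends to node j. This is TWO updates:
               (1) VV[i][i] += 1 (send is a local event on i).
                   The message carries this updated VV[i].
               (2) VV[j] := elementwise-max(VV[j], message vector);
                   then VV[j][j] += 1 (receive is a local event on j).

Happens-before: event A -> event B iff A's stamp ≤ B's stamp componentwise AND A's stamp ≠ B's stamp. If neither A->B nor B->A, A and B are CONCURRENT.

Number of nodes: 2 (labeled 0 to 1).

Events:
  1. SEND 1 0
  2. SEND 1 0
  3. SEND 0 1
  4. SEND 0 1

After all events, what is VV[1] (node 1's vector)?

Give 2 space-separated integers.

Answer: 4 4

Derivation:
Initial: VV[0]=[0, 0]
Initial: VV[1]=[0, 0]
Event 1: SEND 1->0: VV[1][1]++ -> VV[1]=[0, 1], msg_vec=[0, 1]; VV[0]=max(VV[0],msg_vec) then VV[0][0]++ -> VV[0]=[1, 1]
Event 2: SEND 1->0: VV[1][1]++ -> VV[1]=[0, 2], msg_vec=[0, 2]; VV[0]=max(VV[0],msg_vec) then VV[0][0]++ -> VV[0]=[2, 2]
Event 3: SEND 0->1: VV[0][0]++ -> VV[0]=[3, 2], msg_vec=[3, 2]; VV[1]=max(VV[1],msg_vec) then VV[1][1]++ -> VV[1]=[3, 3]
Event 4: SEND 0->1: VV[0][0]++ -> VV[0]=[4, 2], msg_vec=[4, 2]; VV[1]=max(VV[1],msg_vec) then VV[1][1]++ -> VV[1]=[4, 4]
Final vectors: VV[0]=[4, 2]; VV[1]=[4, 4]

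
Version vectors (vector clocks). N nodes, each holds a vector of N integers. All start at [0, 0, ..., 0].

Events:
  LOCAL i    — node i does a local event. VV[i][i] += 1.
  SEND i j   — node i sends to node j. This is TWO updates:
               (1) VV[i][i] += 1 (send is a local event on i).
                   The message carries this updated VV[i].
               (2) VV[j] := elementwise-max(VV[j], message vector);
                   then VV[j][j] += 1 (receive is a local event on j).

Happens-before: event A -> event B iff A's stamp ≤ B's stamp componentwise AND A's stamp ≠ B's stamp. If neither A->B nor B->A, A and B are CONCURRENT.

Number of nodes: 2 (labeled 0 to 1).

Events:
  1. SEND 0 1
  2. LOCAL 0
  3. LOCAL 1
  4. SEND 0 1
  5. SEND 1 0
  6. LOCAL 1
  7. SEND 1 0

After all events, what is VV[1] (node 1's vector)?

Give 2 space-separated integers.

Initial: VV[0]=[0, 0]
Initial: VV[1]=[0, 0]
Event 1: SEND 0->1: VV[0][0]++ -> VV[0]=[1, 0], msg_vec=[1, 0]; VV[1]=max(VV[1],msg_vec) then VV[1][1]++ -> VV[1]=[1, 1]
Event 2: LOCAL 0: VV[0][0]++ -> VV[0]=[2, 0]
Event 3: LOCAL 1: VV[1][1]++ -> VV[1]=[1, 2]
Event 4: SEND 0->1: VV[0][0]++ -> VV[0]=[3, 0], msg_vec=[3, 0]; VV[1]=max(VV[1],msg_vec) then VV[1][1]++ -> VV[1]=[3, 3]
Event 5: SEND 1->0: VV[1][1]++ -> VV[1]=[3, 4], msg_vec=[3, 4]; VV[0]=max(VV[0],msg_vec) then VV[0][0]++ -> VV[0]=[4, 4]
Event 6: LOCAL 1: VV[1][1]++ -> VV[1]=[3, 5]
Event 7: SEND 1->0: VV[1][1]++ -> VV[1]=[3, 6], msg_vec=[3, 6]; VV[0]=max(VV[0],msg_vec) then VV[0][0]++ -> VV[0]=[5, 6]
Final vectors: VV[0]=[5, 6]; VV[1]=[3, 6]

Answer: 3 6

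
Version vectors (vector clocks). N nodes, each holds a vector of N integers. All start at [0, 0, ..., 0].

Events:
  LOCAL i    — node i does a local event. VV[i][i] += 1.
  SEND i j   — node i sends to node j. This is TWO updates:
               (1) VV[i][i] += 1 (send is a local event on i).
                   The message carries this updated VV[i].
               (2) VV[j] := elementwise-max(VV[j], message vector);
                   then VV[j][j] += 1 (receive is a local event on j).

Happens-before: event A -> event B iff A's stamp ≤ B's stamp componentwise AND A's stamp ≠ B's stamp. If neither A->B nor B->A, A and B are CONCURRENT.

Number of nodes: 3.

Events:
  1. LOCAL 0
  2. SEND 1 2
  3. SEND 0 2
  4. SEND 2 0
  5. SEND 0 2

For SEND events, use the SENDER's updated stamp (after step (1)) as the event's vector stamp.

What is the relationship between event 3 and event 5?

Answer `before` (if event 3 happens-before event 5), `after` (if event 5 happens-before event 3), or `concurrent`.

Answer: before

Derivation:
Initial: VV[0]=[0, 0, 0]
Initial: VV[1]=[0, 0, 0]
Initial: VV[2]=[0, 0, 0]
Event 1: LOCAL 0: VV[0][0]++ -> VV[0]=[1, 0, 0]
Event 2: SEND 1->2: VV[1][1]++ -> VV[1]=[0, 1, 0], msg_vec=[0, 1, 0]; VV[2]=max(VV[2],msg_vec) then VV[2][2]++ -> VV[2]=[0, 1, 1]
Event 3: SEND 0->2: VV[0][0]++ -> VV[0]=[2, 0, 0], msg_vec=[2, 0, 0]; VV[2]=max(VV[2],msg_vec) then VV[2][2]++ -> VV[2]=[2, 1, 2]
Event 4: SEND 2->0: VV[2][2]++ -> VV[2]=[2, 1, 3], msg_vec=[2, 1, 3]; VV[0]=max(VV[0],msg_vec) then VV[0][0]++ -> VV[0]=[3, 1, 3]
Event 5: SEND 0->2: VV[0][0]++ -> VV[0]=[4, 1, 3], msg_vec=[4, 1, 3]; VV[2]=max(VV[2],msg_vec) then VV[2][2]++ -> VV[2]=[4, 1, 4]
Event 3 stamp: [2, 0, 0]
Event 5 stamp: [4, 1, 3]
[2, 0, 0] <= [4, 1, 3]? True
[4, 1, 3] <= [2, 0, 0]? False
Relation: before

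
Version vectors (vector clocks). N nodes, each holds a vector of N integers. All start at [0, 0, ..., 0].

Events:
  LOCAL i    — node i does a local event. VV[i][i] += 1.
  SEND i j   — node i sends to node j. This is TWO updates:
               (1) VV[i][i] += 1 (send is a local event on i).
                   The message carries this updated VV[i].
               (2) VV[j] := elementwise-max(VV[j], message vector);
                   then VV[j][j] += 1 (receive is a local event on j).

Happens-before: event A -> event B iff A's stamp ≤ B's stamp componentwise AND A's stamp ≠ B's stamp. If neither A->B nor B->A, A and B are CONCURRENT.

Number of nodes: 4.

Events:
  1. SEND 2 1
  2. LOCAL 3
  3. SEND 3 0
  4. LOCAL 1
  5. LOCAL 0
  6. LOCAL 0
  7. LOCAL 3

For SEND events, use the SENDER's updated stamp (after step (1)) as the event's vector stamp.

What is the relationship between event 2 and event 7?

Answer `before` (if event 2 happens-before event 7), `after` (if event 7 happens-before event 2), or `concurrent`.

Answer: before

Derivation:
Initial: VV[0]=[0, 0, 0, 0]
Initial: VV[1]=[0, 0, 0, 0]
Initial: VV[2]=[0, 0, 0, 0]
Initial: VV[3]=[0, 0, 0, 0]
Event 1: SEND 2->1: VV[2][2]++ -> VV[2]=[0, 0, 1, 0], msg_vec=[0, 0, 1, 0]; VV[1]=max(VV[1],msg_vec) then VV[1][1]++ -> VV[1]=[0, 1, 1, 0]
Event 2: LOCAL 3: VV[3][3]++ -> VV[3]=[0, 0, 0, 1]
Event 3: SEND 3->0: VV[3][3]++ -> VV[3]=[0, 0, 0, 2], msg_vec=[0, 0, 0, 2]; VV[0]=max(VV[0],msg_vec) then VV[0][0]++ -> VV[0]=[1, 0, 0, 2]
Event 4: LOCAL 1: VV[1][1]++ -> VV[1]=[0, 2, 1, 0]
Event 5: LOCAL 0: VV[0][0]++ -> VV[0]=[2, 0, 0, 2]
Event 6: LOCAL 0: VV[0][0]++ -> VV[0]=[3, 0, 0, 2]
Event 7: LOCAL 3: VV[3][3]++ -> VV[3]=[0, 0, 0, 3]
Event 2 stamp: [0, 0, 0, 1]
Event 7 stamp: [0, 0, 0, 3]
[0, 0, 0, 1] <= [0, 0, 0, 3]? True
[0, 0, 0, 3] <= [0, 0, 0, 1]? False
Relation: before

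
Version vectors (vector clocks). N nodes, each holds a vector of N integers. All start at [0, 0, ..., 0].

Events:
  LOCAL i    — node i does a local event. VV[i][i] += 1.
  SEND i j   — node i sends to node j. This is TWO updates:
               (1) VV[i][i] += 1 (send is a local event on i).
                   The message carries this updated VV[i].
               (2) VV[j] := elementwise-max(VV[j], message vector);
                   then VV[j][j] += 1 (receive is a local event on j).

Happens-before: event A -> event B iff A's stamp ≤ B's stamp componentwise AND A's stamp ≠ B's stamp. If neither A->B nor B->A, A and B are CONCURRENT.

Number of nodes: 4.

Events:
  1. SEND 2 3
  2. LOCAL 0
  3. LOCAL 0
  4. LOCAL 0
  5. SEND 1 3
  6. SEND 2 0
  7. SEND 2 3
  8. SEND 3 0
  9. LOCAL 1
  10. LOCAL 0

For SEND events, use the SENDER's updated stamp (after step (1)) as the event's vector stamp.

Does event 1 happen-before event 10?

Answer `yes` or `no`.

Initial: VV[0]=[0, 0, 0, 0]
Initial: VV[1]=[0, 0, 0, 0]
Initial: VV[2]=[0, 0, 0, 0]
Initial: VV[3]=[0, 0, 0, 0]
Event 1: SEND 2->3: VV[2][2]++ -> VV[2]=[0, 0, 1, 0], msg_vec=[0, 0, 1, 0]; VV[3]=max(VV[3],msg_vec) then VV[3][3]++ -> VV[3]=[0, 0, 1, 1]
Event 2: LOCAL 0: VV[0][0]++ -> VV[0]=[1, 0, 0, 0]
Event 3: LOCAL 0: VV[0][0]++ -> VV[0]=[2, 0, 0, 0]
Event 4: LOCAL 0: VV[0][0]++ -> VV[0]=[3, 0, 0, 0]
Event 5: SEND 1->3: VV[1][1]++ -> VV[1]=[0, 1, 0, 0], msg_vec=[0, 1, 0, 0]; VV[3]=max(VV[3],msg_vec) then VV[3][3]++ -> VV[3]=[0, 1, 1, 2]
Event 6: SEND 2->0: VV[2][2]++ -> VV[2]=[0, 0, 2, 0], msg_vec=[0, 0, 2, 0]; VV[0]=max(VV[0],msg_vec) then VV[0][0]++ -> VV[0]=[4, 0, 2, 0]
Event 7: SEND 2->3: VV[2][2]++ -> VV[2]=[0, 0, 3, 0], msg_vec=[0, 0, 3, 0]; VV[3]=max(VV[3],msg_vec) then VV[3][3]++ -> VV[3]=[0, 1, 3, 3]
Event 8: SEND 3->0: VV[3][3]++ -> VV[3]=[0, 1, 3, 4], msg_vec=[0, 1, 3, 4]; VV[0]=max(VV[0],msg_vec) then VV[0][0]++ -> VV[0]=[5, 1, 3, 4]
Event 9: LOCAL 1: VV[1][1]++ -> VV[1]=[0, 2, 0, 0]
Event 10: LOCAL 0: VV[0][0]++ -> VV[0]=[6, 1, 3, 4]
Event 1 stamp: [0, 0, 1, 0]
Event 10 stamp: [6, 1, 3, 4]
[0, 0, 1, 0] <= [6, 1, 3, 4]? True. Equal? False. Happens-before: True

Answer: yes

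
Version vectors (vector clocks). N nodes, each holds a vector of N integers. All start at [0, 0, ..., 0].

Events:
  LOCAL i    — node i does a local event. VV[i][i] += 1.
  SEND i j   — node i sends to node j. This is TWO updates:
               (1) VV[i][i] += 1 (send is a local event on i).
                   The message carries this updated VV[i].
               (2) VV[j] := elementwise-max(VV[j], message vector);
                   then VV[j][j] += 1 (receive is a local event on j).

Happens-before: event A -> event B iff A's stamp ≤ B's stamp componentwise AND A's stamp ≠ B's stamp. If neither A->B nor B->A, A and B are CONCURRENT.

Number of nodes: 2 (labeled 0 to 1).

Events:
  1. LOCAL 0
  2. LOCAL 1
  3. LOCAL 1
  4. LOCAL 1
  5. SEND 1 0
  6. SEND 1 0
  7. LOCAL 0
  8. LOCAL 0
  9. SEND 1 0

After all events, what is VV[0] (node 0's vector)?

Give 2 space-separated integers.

Answer: 6 6

Derivation:
Initial: VV[0]=[0, 0]
Initial: VV[1]=[0, 0]
Event 1: LOCAL 0: VV[0][0]++ -> VV[0]=[1, 0]
Event 2: LOCAL 1: VV[1][1]++ -> VV[1]=[0, 1]
Event 3: LOCAL 1: VV[1][1]++ -> VV[1]=[0, 2]
Event 4: LOCAL 1: VV[1][1]++ -> VV[1]=[0, 3]
Event 5: SEND 1->0: VV[1][1]++ -> VV[1]=[0, 4], msg_vec=[0, 4]; VV[0]=max(VV[0],msg_vec) then VV[0][0]++ -> VV[0]=[2, 4]
Event 6: SEND 1->0: VV[1][1]++ -> VV[1]=[0, 5], msg_vec=[0, 5]; VV[0]=max(VV[0],msg_vec) then VV[0][0]++ -> VV[0]=[3, 5]
Event 7: LOCAL 0: VV[0][0]++ -> VV[0]=[4, 5]
Event 8: LOCAL 0: VV[0][0]++ -> VV[0]=[5, 5]
Event 9: SEND 1->0: VV[1][1]++ -> VV[1]=[0, 6], msg_vec=[0, 6]; VV[0]=max(VV[0],msg_vec) then VV[0][0]++ -> VV[0]=[6, 6]
Final vectors: VV[0]=[6, 6]; VV[1]=[0, 6]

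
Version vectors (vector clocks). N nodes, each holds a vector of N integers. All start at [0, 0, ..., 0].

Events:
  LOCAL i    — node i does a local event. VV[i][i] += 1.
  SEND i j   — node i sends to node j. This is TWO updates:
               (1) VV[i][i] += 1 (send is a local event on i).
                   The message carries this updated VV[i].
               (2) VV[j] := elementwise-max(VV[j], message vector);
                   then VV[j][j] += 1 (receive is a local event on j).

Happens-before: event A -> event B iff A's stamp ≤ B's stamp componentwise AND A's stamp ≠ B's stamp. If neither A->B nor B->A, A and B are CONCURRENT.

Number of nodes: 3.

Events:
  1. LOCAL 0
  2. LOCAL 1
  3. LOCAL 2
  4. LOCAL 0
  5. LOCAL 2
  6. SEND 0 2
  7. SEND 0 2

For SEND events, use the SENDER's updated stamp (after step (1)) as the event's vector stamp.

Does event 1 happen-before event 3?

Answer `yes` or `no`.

Answer: no

Derivation:
Initial: VV[0]=[0, 0, 0]
Initial: VV[1]=[0, 0, 0]
Initial: VV[2]=[0, 0, 0]
Event 1: LOCAL 0: VV[0][0]++ -> VV[0]=[1, 0, 0]
Event 2: LOCAL 1: VV[1][1]++ -> VV[1]=[0, 1, 0]
Event 3: LOCAL 2: VV[2][2]++ -> VV[2]=[0, 0, 1]
Event 4: LOCAL 0: VV[0][0]++ -> VV[0]=[2, 0, 0]
Event 5: LOCAL 2: VV[2][2]++ -> VV[2]=[0, 0, 2]
Event 6: SEND 0->2: VV[0][0]++ -> VV[0]=[3, 0, 0], msg_vec=[3, 0, 0]; VV[2]=max(VV[2],msg_vec) then VV[2][2]++ -> VV[2]=[3, 0, 3]
Event 7: SEND 0->2: VV[0][0]++ -> VV[0]=[4, 0, 0], msg_vec=[4, 0, 0]; VV[2]=max(VV[2],msg_vec) then VV[2][2]++ -> VV[2]=[4, 0, 4]
Event 1 stamp: [1, 0, 0]
Event 3 stamp: [0, 0, 1]
[1, 0, 0] <= [0, 0, 1]? False. Equal? False. Happens-before: False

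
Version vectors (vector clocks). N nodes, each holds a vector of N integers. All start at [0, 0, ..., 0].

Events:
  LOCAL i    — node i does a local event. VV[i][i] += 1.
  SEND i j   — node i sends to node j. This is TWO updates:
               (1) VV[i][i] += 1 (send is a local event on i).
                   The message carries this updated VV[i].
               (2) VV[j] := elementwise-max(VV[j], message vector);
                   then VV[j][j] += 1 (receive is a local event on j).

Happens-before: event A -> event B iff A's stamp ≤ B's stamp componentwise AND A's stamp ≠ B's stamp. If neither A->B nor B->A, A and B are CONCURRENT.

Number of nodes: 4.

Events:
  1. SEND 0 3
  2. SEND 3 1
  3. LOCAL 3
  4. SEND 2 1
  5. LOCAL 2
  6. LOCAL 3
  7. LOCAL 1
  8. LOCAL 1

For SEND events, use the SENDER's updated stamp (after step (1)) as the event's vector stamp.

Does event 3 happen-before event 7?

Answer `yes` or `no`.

Initial: VV[0]=[0, 0, 0, 0]
Initial: VV[1]=[0, 0, 0, 0]
Initial: VV[2]=[0, 0, 0, 0]
Initial: VV[3]=[0, 0, 0, 0]
Event 1: SEND 0->3: VV[0][0]++ -> VV[0]=[1, 0, 0, 0], msg_vec=[1, 0, 0, 0]; VV[3]=max(VV[3],msg_vec) then VV[3][3]++ -> VV[3]=[1, 0, 0, 1]
Event 2: SEND 3->1: VV[3][3]++ -> VV[3]=[1, 0, 0, 2], msg_vec=[1, 0, 0, 2]; VV[1]=max(VV[1],msg_vec) then VV[1][1]++ -> VV[1]=[1, 1, 0, 2]
Event 3: LOCAL 3: VV[3][3]++ -> VV[3]=[1, 0, 0, 3]
Event 4: SEND 2->1: VV[2][2]++ -> VV[2]=[0, 0, 1, 0], msg_vec=[0, 0, 1, 0]; VV[1]=max(VV[1],msg_vec) then VV[1][1]++ -> VV[1]=[1, 2, 1, 2]
Event 5: LOCAL 2: VV[2][2]++ -> VV[2]=[0, 0, 2, 0]
Event 6: LOCAL 3: VV[3][3]++ -> VV[3]=[1, 0, 0, 4]
Event 7: LOCAL 1: VV[1][1]++ -> VV[1]=[1, 3, 1, 2]
Event 8: LOCAL 1: VV[1][1]++ -> VV[1]=[1, 4, 1, 2]
Event 3 stamp: [1, 0, 0, 3]
Event 7 stamp: [1, 3, 1, 2]
[1, 0, 0, 3] <= [1, 3, 1, 2]? False. Equal? False. Happens-before: False

Answer: no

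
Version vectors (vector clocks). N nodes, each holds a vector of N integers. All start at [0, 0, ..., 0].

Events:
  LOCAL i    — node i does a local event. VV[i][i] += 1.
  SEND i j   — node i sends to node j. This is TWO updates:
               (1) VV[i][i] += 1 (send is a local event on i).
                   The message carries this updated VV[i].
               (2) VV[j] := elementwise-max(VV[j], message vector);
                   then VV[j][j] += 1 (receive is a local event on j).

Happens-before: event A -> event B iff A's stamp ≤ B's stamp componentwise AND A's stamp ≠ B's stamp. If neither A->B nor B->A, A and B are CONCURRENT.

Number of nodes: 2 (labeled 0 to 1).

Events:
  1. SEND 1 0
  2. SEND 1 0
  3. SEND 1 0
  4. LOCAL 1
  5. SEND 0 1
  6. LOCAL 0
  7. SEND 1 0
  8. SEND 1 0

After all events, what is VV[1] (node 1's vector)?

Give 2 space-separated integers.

Answer: 4 7

Derivation:
Initial: VV[0]=[0, 0]
Initial: VV[1]=[0, 0]
Event 1: SEND 1->0: VV[1][1]++ -> VV[1]=[0, 1], msg_vec=[0, 1]; VV[0]=max(VV[0],msg_vec) then VV[0][0]++ -> VV[0]=[1, 1]
Event 2: SEND 1->0: VV[1][1]++ -> VV[1]=[0, 2], msg_vec=[0, 2]; VV[0]=max(VV[0],msg_vec) then VV[0][0]++ -> VV[0]=[2, 2]
Event 3: SEND 1->0: VV[1][1]++ -> VV[1]=[0, 3], msg_vec=[0, 3]; VV[0]=max(VV[0],msg_vec) then VV[0][0]++ -> VV[0]=[3, 3]
Event 4: LOCAL 1: VV[1][1]++ -> VV[1]=[0, 4]
Event 5: SEND 0->1: VV[0][0]++ -> VV[0]=[4, 3], msg_vec=[4, 3]; VV[1]=max(VV[1],msg_vec) then VV[1][1]++ -> VV[1]=[4, 5]
Event 6: LOCAL 0: VV[0][0]++ -> VV[0]=[5, 3]
Event 7: SEND 1->0: VV[1][1]++ -> VV[1]=[4, 6], msg_vec=[4, 6]; VV[0]=max(VV[0],msg_vec) then VV[0][0]++ -> VV[0]=[6, 6]
Event 8: SEND 1->0: VV[1][1]++ -> VV[1]=[4, 7], msg_vec=[4, 7]; VV[0]=max(VV[0],msg_vec) then VV[0][0]++ -> VV[0]=[7, 7]
Final vectors: VV[0]=[7, 7]; VV[1]=[4, 7]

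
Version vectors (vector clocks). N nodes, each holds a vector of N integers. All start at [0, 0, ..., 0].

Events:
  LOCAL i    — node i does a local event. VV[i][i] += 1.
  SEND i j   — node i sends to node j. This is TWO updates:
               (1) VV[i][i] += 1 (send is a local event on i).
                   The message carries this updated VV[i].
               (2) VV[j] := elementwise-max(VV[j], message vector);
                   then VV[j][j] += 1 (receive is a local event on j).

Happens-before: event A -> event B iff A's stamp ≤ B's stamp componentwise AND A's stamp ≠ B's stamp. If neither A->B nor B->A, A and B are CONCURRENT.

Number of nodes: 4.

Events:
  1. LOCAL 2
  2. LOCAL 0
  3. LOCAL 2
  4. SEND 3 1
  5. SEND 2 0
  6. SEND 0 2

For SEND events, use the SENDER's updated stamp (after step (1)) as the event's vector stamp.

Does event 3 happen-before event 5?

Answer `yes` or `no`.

Initial: VV[0]=[0, 0, 0, 0]
Initial: VV[1]=[0, 0, 0, 0]
Initial: VV[2]=[0, 0, 0, 0]
Initial: VV[3]=[0, 0, 0, 0]
Event 1: LOCAL 2: VV[2][2]++ -> VV[2]=[0, 0, 1, 0]
Event 2: LOCAL 0: VV[0][0]++ -> VV[0]=[1, 0, 0, 0]
Event 3: LOCAL 2: VV[2][2]++ -> VV[2]=[0, 0, 2, 0]
Event 4: SEND 3->1: VV[3][3]++ -> VV[3]=[0, 0, 0, 1], msg_vec=[0, 0, 0, 1]; VV[1]=max(VV[1],msg_vec) then VV[1][1]++ -> VV[1]=[0, 1, 0, 1]
Event 5: SEND 2->0: VV[2][2]++ -> VV[2]=[0, 0, 3, 0], msg_vec=[0, 0, 3, 0]; VV[0]=max(VV[0],msg_vec) then VV[0][0]++ -> VV[0]=[2, 0, 3, 0]
Event 6: SEND 0->2: VV[0][0]++ -> VV[0]=[3, 0, 3, 0], msg_vec=[3, 0, 3, 0]; VV[2]=max(VV[2],msg_vec) then VV[2][2]++ -> VV[2]=[3, 0, 4, 0]
Event 3 stamp: [0, 0, 2, 0]
Event 5 stamp: [0, 0, 3, 0]
[0, 0, 2, 0] <= [0, 0, 3, 0]? True. Equal? False. Happens-before: True

Answer: yes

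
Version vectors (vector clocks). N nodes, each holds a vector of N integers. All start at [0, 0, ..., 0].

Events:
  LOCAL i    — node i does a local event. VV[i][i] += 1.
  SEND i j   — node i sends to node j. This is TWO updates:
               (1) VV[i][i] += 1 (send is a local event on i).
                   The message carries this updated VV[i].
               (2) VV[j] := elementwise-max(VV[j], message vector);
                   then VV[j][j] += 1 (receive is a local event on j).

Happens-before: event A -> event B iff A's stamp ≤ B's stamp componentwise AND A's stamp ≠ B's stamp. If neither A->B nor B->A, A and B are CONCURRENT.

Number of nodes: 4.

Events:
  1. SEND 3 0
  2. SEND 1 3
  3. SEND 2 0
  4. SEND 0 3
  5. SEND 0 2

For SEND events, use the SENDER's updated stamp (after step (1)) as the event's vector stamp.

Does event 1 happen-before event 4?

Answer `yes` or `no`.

Initial: VV[0]=[0, 0, 0, 0]
Initial: VV[1]=[0, 0, 0, 0]
Initial: VV[2]=[0, 0, 0, 0]
Initial: VV[3]=[0, 0, 0, 0]
Event 1: SEND 3->0: VV[3][3]++ -> VV[3]=[0, 0, 0, 1], msg_vec=[0, 0, 0, 1]; VV[0]=max(VV[0],msg_vec) then VV[0][0]++ -> VV[0]=[1, 0, 0, 1]
Event 2: SEND 1->3: VV[1][1]++ -> VV[1]=[0, 1, 0, 0], msg_vec=[0, 1, 0, 0]; VV[3]=max(VV[3],msg_vec) then VV[3][3]++ -> VV[3]=[0, 1, 0, 2]
Event 3: SEND 2->0: VV[2][2]++ -> VV[2]=[0, 0, 1, 0], msg_vec=[0, 0, 1, 0]; VV[0]=max(VV[0],msg_vec) then VV[0][0]++ -> VV[0]=[2, 0, 1, 1]
Event 4: SEND 0->3: VV[0][0]++ -> VV[0]=[3, 0, 1, 1], msg_vec=[3, 0, 1, 1]; VV[3]=max(VV[3],msg_vec) then VV[3][3]++ -> VV[3]=[3, 1, 1, 3]
Event 5: SEND 0->2: VV[0][0]++ -> VV[0]=[4, 0, 1, 1], msg_vec=[4, 0, 1, 1]; VV[2]=max(VV[2],msg_vec) then VV[2][2]++ -> VV[2]=[4, 0, 2, 1]
Event 1 stamp: [0, 0, 0, 1]
Event 4 stamp: [3, 0, 1, 1]
[0, 0, 0, 1] <= [3, 0, 1, 1]? True. Equal? False. Happens-before: True

Answer: yes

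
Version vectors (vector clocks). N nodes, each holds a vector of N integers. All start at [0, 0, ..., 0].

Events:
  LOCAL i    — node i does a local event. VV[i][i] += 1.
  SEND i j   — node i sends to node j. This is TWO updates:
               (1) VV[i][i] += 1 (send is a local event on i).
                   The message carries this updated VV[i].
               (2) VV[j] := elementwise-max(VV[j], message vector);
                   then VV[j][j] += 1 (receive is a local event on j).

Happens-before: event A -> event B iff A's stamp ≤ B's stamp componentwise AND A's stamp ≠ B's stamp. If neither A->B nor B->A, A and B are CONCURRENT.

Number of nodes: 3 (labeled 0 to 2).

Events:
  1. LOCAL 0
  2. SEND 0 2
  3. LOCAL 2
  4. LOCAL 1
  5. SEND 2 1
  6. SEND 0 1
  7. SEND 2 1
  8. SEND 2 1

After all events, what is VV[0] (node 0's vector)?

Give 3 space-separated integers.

Initial: VV[0]=[0, 0, 0]
Initial: VV[1]=[0, 0, 0]
Initial: VV[2]=[0, 0, 0]
Event 1: LOCAL 0: VV[0][0]++ -> VV[0]=[1, 0, 0]
Event 2: SEND 0->2: VV[0][0]++ -> VV[0]=[2, 0, 0], msg_vec=[2, 0, 0]; VV[2]=max(VV[2],msg_vec) then VV[2][2]++ -> VV[2]=[2, 0, 1]
Event 3: LOCAL 2: VV[2][2]++ -> VV[2]=[2, 0, 2]
Event 4: LOCAL 1: VV[1][1]++ -> VV[1]=[0, 1, 0]
Event 5: SEND 2->1: VV[2][2]++ -> VV[2]=[2, 0, 3], msg_vec=[2, 0, 3]; VV[1]=max(VV[1],msg_vec) then VV[1][1]++ -> VV[1]=[2, 2, 3]
Event 6: SEND 0->1: VV[0][0]++ -> VV[0]=[3, 0, 0], msg_vec=[3, 0, 0]; VV[1]=max(VV[1],msg_vec) then VV[1][1]++ -> VV[1]=[3, 3, 3]
Event 7: SEND 2->1: VV[2][2]++ -> VV[2]=[2, 0, 4], msg_vec=[2, 0, 4]; VV[1]=max(VV[1],msg_vec) then VV[1][1]++ -> VV[1]=[3, 4, 4]
Event 8: SEND 2->1: VV[2][2]++ -> VV[2]=[2, 0, 5], msg_vec=[2, 0, 5]; VV[1]=max(VV[1],msg_vec) then VV[1][1]++ -> VV[1]=[3, 5, 5]
Final vectors: VV[0]=[3, 0, 0]; VV[1]=[3, 5, 5]; VV[2]=[2, 0, 5]

Answer: 3 0 0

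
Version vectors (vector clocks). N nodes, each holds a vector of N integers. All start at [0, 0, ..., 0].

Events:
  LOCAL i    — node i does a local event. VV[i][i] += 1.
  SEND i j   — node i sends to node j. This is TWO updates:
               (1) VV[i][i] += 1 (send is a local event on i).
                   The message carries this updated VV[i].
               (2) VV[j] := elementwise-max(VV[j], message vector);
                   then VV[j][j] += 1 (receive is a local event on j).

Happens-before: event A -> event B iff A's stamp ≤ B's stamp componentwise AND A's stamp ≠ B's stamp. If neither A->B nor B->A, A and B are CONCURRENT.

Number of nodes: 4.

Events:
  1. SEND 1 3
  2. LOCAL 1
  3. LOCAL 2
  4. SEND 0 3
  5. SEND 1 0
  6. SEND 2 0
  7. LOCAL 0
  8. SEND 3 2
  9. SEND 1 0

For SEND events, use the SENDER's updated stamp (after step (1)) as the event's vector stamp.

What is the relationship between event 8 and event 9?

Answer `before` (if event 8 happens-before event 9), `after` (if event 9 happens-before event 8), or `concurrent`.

Answer: concurrent

Derivation:
Initial: VV[0]=[0, 0, 0, 0]
Initial: VV[1]=[0, 0, 0, 0]
Initial: VV[2]=[0, 0, 0, 0]
Initial: VV[3]=[0, 0, 0, 0]
Event 1: SEND 1->3: VV[1][1]++ -> VV[1]=[0, 1, 0, 0], msg_vec=[0, 1, 0, 0]; VV[3]=max(VV[3],msg_vec) then VV[3][3]++ -> VV[3]=[0, 1, 0, 1]
Event 2: LOCAL 1: VV[1][1]++ -> VV[1]=[0, 2, 0, 0]
Event 3: LOCAL 2: VV[2][2]++ -> VV[2]=[0, 0, 1, 0]
Event 4: SEND 0->3: VV[0][0]++ -> VV[0]=[1, 0, 0, 0], msg_vec=[1, 0, 0, 0]; VV[3]=max(VV[3],msg_vec) then VV[3][3]++ -> VV[3]=[1, 1, 0, 2]
Event 5: SEND 1->0: VV[1][1]++ -> VV[1]=[0, 3, 0, 0], msg_vec=[0, 3, 0, 0]; VV[0]=max(VV[0],msg_vec) then VV[0][0]++ -> VV[0]=[2, 3, 0, 0]
Event 6: SEND 2->0: VV[2][2]++ -> VV[2]=[0, 0, 2, 0], msg_vec=[0, 0, 2, 0]; VV[0]=max(VV[0],msg_vec) then VV[0][0]++ -> VV[0]=[3, 3, 2, 0]
Event 7: LOCAL 0: VV[0][0]++ -> VV[0]=[4, 3, 2, 0]
Event 8: SEND 3->2: VV[3][3]++ -> VV[3]=[1, 1, 0, 3], msg_vec=[1, 1, 0, 3]; VV[2]=max(VV[2],msg_vec) then VV[2][2]++ -> VV[2]=[1, 1, 3, 3]
Event 9: SEND 1->0: VV[1][1]++ -> VV[1]=[0, 4, 0, 0], msg_vec=[0, 4, 0, 0]; VV[0]=max(VV[0],msg_vec) then VV[0][0]++ -> VV[0]=[5, 4, 2, 0]
Event 8 stamp: [1, 1, 0, 3]
Event 9 stamp: [0, 4, 0, 0]
[1, 1, 0, 3] <= [0, 4, 0, 0]? False
[0, 4, 0, 0] <= [1, 1, 0, 3]? False
Relation: concurrent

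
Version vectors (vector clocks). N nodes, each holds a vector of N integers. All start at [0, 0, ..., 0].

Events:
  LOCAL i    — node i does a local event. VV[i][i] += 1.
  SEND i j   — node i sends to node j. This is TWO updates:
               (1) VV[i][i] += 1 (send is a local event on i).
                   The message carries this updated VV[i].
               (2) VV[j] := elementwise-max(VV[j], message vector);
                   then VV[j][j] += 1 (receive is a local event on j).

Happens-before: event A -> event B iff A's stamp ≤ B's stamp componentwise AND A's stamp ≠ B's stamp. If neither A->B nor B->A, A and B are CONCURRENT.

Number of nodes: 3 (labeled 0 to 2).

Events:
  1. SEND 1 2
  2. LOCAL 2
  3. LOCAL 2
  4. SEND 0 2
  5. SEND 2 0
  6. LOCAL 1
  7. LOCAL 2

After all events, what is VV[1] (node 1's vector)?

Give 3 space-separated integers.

Answer: 0 2 0

Derivation:
Initial: VV[0]=[0, 0, 0]
Initial: VV[1]=[0, 0, 0]
Initial: VV[2]=[0, 0, 0]
Event 1: SEND 1->2: VV[1][1]++ -> VV[1]=[0, 1, 0], msg_vec=[0, 1, 0]; VV[2]=max(VV[2],msg_vec) then VV[2][2]++ -> VV[2]=[0, 1, 1]
Event 2: LOCAL 2: VV[2][2]++ -> VV[2]=[0, 1, 2]
Event 3: LOCAL 2: VV[2][2]++ -> VV[2]=[0, 1, 3]
Event 4: SEND 0->2: VV[0][0]++ -> VV[0]=[1, 0, 0], msg_vec=[1, 0, 0]; VV[2]=max(VV[2],msg_vec) then VV[2][2]++ -> VV[2]=[1, 1, 4]
Event 5: SEND 2->0: VV[2][2]++ -> VV[2]=[1, 1, 5], msg_vec=[1, 1, 5]; VV[0]=max(VV[0],msg_vec) then VV[0][0]++ -> VV[0]=[2, 1, 5]
Event 6: LOCAL 1: VV[1][1]++ -> VV[1]=[0, 2, 0]
Event 7: LOCAL 2: VV[2][2]++ -> VV[2]=[1, 1, 6]
Final vectors: VV[0]=[2, 1, 5]; VV[1]=[0, 2, 0]; VV[2]=[1, 1, 6]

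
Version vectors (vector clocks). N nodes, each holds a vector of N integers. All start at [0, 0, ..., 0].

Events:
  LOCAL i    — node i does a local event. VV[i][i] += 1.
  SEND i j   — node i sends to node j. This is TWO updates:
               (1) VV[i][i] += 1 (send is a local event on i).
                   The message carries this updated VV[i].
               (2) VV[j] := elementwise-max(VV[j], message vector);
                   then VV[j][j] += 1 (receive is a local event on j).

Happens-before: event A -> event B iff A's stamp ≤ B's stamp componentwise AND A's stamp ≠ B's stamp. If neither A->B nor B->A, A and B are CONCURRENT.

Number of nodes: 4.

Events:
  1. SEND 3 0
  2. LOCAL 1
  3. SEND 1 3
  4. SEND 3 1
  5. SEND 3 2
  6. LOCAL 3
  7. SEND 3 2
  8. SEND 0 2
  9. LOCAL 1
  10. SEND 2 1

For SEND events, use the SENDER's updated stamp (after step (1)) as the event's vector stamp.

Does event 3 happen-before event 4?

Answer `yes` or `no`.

Initial: VV[0]=[0, 0, 0, 0]
Initial: VV[1]=[0, 0, 0, 0]
Initial: VV[2]=[0, 0, 0, 0]
Initial: VV[3]=[0, 0, 0, 0]
Event 1: SEND 3->0: VV[3][3]++ -> VV[3]=[0, 0, 0, 1], msg_vec=[0, 0, 0, 1]; VV[0]=max(VV[0],msg_vec) then VV[0][0]++ -> VV[0]=[1, 0, 0, 1]
Event 2: LOCAL 1: VV[1][1]++ -> VV[1]=[0, 1, 0, 0]
Event 3: SEND 1->3: VV[1][1]++ -> VV[1]=[0, 2, 0, 0], msg_vec=[0, 2, 0, 0]; VV[3]=max(VV[3],msg_vec) then VV[3][3]++ -> VV[3]=[0, 2, 0, 2]
Event 4: SEND 3->1: VV[3][3]++ -> VV[3]=[0, 2, 0, 3], msg_vec=[0, 2, 0, 3]; VV[1]=max(VV[1],msg_vec) then VV[1][1]++ -> VV[1]=[0, 3, 0, 3]
Event 5: SEND 3->2: VV[3][3]++ -> VV[3]=[0, 2, 0, 4], msg_vec=[0, 2, 0, 4]; VV[2]=max(VV[2],msg_vec) then VV[2][2]++ -> VV[2]=[0, 2, 1, 4]
Event 6: LOCAL 3: VV[3][3]++ -> VV[3]=[0, 2, 0, 5]
Event 7: SEND 3->2: VV[3][3]++ -> VV[3]=[0, 2, 0, 6], msg_vec=[0, 2, 0, 6]; VV[2]=max(VV[2],msg_vec) then VV[2][2]++ -> VV[2]=[0, 2, 2, 6]
Event 8: SEND 0->2: VV[0][0]++ -> VV[0]=[2, 0, 0, 1], msg_vec=[2, 0, 0, 1]; VV[2]=max(VV[2],msg_vec) then VV[2][2]++ -> VV[2]=[2, 2, 3, 6]
Event 9: LOCAL 1: VV[1][1]++ -> VV[1]=[0, 4, 0, 3]
Event 10: SEND 2->1: VV[2][2]++ -> VV[2]=[2, 2, 4, 6], msg_vec=[2, 2, 4, 6]; VV[1]=max(VV[1],msg_vec) then VV[1][1]++ -> VV[1]=[2, 5, 4, 6]
Event 3 stamp: [0, 2, 0, 0]
Event 4 stamp: [0, 2, 0, 3]
[0, 2, 0, 0] <= [0, 2, 0, 3]? True. Equal? False. Happens-before: True

Answer: yes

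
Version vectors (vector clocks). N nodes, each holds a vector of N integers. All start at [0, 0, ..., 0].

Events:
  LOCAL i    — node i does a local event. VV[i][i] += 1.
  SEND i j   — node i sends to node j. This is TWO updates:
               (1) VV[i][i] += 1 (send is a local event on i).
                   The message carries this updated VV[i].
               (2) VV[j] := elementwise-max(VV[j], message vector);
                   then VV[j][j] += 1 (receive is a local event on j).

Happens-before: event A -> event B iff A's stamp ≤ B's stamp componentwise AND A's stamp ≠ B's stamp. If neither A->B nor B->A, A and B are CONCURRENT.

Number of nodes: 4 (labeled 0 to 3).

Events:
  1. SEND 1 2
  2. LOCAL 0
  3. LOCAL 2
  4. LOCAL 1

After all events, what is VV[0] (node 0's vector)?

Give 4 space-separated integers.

Initial: VV[0]=[0, 0, 0, 0]
Initial: VV[1]=[0, 0, 0, 0]
Initial: VV[2]=[0, 0, 0, 0]
Initial: VV[3]=[0, 0, 0, 0]
Event 1: SEND 1->2: VV[1][1]++ -> VV[1]=[0, 1, 0, 0], msg_vec=[0, 1, 0, 0]; VV[2]=max(VV[2],msg_vec) then VV[2][2]++ -> VV[2]=[0, 1, 1, 0]
Event 2: LOCAL 0: VV[0][0]++ -> VV[0]=[1, 0, 0, 0]
Event 3: LOCAL 2: VV[2][2]++ -> VV[2]=[0, 1, 2, 0]
Event 4: LOCAL 1: VV[1][1]++ -> VV[1]=[0, 2, 0, 0]
Final vectors: VV[0]=[1, 0, 0, 0]; VV[1]=[0, 2, 0, 0]; VV[2]=[0, 1, 2, 0]; VV[3]=[0, 0, 0, 0]

Answer: 1 0 0 0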